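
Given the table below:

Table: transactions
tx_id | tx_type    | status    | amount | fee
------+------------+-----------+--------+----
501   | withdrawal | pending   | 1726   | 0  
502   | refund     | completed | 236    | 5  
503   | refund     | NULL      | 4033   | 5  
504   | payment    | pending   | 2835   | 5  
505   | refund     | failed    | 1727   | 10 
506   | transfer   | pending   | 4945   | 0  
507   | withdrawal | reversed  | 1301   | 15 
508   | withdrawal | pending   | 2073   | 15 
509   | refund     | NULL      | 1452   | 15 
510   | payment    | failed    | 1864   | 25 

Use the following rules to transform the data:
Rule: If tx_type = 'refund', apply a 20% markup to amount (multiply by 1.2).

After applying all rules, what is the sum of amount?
23681.6

Step 1: Records with tx_type = 'refund' have total amount = 7448
Step 2: Apply multiplier: 7448 × 1.2 = 8937.6
Step 3: Other records total: 14744
Step 4: Final sum = 8937.6 + 14744 = 23681.6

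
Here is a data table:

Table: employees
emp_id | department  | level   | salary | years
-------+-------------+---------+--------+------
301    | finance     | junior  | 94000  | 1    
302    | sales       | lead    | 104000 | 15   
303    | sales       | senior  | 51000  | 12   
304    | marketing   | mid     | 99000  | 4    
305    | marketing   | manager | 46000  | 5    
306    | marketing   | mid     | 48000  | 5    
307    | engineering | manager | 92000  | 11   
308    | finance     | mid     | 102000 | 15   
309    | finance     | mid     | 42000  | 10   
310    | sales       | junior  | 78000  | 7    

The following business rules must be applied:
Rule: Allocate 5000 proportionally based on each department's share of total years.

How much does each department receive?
engineering: 647.06, finance: 1529.41, marketing: 823.53, sales: 2000.0

Step 1: Calculate total years = 85
Step 2: Calculate each department's proportion:
  engineering: 11/85 = 12.94% → 647.06
  finance: 26/85 = 30.59% → 1529.41
  marketing: 14/85 = 16.47% → 823.53
  sales: 34/85 = 40.00% → 2000.0
Step 3: Verify: sum of allocations ≈ 5000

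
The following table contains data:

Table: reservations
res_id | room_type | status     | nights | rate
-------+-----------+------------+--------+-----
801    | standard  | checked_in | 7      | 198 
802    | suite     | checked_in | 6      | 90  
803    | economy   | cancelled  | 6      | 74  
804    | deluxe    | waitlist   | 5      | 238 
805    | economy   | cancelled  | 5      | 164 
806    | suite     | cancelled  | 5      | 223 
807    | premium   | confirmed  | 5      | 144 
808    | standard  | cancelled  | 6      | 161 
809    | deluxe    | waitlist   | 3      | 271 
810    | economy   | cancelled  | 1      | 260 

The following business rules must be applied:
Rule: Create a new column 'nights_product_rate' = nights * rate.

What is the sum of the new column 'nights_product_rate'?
8254

Step 1: For each record, compute nights * rate
Example calculations:
  7 * 198 = 1386
  6 * 90 = 540
  6 * 74 = 444
  ...
Step 2: Sum all derived values
Step 3: Total = 8254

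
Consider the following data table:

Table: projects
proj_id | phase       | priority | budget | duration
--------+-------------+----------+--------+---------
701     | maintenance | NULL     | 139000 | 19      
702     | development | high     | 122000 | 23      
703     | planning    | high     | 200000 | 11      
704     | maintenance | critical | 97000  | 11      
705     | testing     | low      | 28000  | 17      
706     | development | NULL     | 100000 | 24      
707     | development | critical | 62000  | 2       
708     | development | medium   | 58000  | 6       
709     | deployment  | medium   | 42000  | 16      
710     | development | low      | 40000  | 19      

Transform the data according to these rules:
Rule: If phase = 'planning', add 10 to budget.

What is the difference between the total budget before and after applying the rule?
10

Step 1: Original sum of budget = 888000
Step 2: 1 records have phase = 'planning'
Step 3: Each affected record changes by 10
Step 4: Total change = 1 × 10 = 10
Step 5: New sum = 888000 + 10 = 888010
Step 6: Difference = |888010 - 888000| = 10
        (Sum increased by 10)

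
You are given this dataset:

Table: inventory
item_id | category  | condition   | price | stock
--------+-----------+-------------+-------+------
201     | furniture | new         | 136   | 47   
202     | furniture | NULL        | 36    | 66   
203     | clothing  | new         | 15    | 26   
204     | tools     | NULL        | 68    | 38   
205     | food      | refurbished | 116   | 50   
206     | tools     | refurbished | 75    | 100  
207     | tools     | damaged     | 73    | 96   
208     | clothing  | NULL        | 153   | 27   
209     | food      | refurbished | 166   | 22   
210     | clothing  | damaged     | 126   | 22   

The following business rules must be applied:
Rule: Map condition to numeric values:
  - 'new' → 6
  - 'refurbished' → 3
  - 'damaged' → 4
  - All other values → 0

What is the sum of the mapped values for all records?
29

Step 1: Apply mapping to each record
Step 2: Count by status:
  'new': 2 records × 6 = 12
  'refurbished': 3 records × 3 = 9
  'damaged': 2 records × 4 = 8
Step 3: Sum all mapped values = 29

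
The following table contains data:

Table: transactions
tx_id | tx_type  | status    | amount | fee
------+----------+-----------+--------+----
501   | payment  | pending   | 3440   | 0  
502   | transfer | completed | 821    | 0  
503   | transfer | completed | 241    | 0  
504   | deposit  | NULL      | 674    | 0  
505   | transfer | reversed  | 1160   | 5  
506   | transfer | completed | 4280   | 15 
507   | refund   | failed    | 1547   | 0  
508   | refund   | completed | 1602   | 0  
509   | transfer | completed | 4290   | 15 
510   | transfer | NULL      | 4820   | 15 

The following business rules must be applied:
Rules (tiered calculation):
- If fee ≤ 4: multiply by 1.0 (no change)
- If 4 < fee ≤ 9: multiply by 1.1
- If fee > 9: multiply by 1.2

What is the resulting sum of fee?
59.5

Step 1: Tier 1 (fee ≤ 4): 6 records, sum = 0 × 1.0 = 0.0
Step 2: Tier 2 (4 < fee ≤ 9): 1 records, sum = 5 × 1.1 = 5.5
Step 3: Tier 3 (fee > 9): 3 records, sum = 45 × 1.2 = 54.0
Step 4: Final sum = 0.0 + 5.5 + 54.0 = 59.5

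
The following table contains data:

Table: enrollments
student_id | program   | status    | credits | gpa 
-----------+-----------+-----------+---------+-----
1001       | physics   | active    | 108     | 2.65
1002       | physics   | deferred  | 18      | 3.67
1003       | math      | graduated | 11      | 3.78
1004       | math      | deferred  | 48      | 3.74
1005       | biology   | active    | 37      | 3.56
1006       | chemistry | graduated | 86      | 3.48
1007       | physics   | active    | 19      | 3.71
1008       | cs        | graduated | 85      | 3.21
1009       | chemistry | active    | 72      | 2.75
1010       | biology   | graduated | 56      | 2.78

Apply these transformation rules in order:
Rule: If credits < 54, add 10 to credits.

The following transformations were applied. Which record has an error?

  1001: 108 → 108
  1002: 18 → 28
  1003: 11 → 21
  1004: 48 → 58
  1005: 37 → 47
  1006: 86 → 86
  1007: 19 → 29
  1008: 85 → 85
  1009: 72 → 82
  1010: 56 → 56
Record 1009 has an error. The correct transformed value should be 72, not 82.

Step 1: Check each record against the rule
Step 2: Record 1009 has credits = 72
Step 3: Since 72 >= 54, the bonus should not have been applied
Step 4: Correct value = 72, but claimed value = 82
Conclusion: Record 1009 has the error.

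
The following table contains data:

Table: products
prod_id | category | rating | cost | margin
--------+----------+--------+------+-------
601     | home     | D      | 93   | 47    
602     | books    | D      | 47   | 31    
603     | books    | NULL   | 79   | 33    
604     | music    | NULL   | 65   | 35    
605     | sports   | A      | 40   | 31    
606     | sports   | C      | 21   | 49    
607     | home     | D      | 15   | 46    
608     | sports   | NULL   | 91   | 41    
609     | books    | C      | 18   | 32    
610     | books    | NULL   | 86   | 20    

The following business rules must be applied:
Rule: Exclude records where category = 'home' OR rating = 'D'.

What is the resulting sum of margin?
241

Step 1: Find records where category = 'home' OR rating = 'D'
Step 2: 3 records match, summing to 124
Step 3: Original sum: 365
Step 4: Remaining sum = 365 - 124 = 241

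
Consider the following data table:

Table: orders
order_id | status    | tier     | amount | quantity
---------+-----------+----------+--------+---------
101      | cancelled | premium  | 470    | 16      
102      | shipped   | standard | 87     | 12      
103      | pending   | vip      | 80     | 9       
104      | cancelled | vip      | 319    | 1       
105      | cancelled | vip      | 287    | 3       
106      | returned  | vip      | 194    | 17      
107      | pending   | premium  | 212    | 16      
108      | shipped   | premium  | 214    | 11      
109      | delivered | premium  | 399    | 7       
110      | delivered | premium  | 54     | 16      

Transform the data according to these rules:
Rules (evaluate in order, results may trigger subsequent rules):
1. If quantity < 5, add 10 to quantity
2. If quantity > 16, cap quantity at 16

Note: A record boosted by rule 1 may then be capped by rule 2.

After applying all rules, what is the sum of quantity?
127

Step 1: Apply rule 1 to records with quantity < 5
  - 2 records get bonus of 10
  - Of these, 0 records then exceed 16 and get capped
Step 2: Apply rule 2 to records with quantity > 16
  - 1 records (original) are capped
Step 3: Calculate final sum = 127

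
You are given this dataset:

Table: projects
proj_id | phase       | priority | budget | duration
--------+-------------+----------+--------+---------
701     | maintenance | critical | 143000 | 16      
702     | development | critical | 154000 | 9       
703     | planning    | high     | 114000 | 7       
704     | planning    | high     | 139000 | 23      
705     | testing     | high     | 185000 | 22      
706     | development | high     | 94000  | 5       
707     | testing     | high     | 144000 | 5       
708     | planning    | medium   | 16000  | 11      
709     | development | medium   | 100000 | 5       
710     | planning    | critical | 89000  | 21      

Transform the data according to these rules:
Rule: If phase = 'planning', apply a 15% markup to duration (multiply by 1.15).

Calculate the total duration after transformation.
133.3

Step 1: Records with phase = 'planning' have total duration = 62
Step 2: Apply multiplier: 62 × 1.15 = 71.3
Step 3: Other records total: 62
Step 4: Final sum = 71.3 + 62 = 133.3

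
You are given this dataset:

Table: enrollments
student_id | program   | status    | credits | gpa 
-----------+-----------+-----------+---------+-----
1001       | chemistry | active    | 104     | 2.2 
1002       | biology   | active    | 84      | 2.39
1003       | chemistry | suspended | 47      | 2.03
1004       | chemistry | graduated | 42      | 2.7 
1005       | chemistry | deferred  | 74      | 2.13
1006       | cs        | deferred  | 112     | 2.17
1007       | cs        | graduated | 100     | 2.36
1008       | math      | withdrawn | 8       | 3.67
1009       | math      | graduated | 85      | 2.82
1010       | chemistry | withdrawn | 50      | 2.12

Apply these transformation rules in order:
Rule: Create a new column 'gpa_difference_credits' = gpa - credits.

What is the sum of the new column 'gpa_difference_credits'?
-681.41

Step 1: For each record, compute gpa - credits
Example calculations:
  2.2 - 104 = -101.8
  2.39 - 84 = -81.61
  2.03 - 47 = -44.97
  ...
Step 2: Sum all derived values
Step 3: Total = -681.41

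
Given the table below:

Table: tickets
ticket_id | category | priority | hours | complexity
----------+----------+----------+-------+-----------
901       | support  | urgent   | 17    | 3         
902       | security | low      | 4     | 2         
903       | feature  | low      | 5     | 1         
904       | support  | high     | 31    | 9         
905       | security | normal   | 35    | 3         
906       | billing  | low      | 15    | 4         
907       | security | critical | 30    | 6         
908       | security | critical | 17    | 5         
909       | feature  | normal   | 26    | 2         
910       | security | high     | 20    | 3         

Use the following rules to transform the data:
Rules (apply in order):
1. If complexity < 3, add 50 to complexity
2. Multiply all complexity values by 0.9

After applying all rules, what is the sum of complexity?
169.2

Step 1: Apply Rule 1 - Add 50 to records with complexity < 3
  - 3 records affected: 5 + (3 × 50) = 155
  - Unaffected records: 33
  - Sum after Rule 1: 188
Step 2: Apply Rule 2 - Multiply all by 0.9
  - 188 × 0.9 = 169.2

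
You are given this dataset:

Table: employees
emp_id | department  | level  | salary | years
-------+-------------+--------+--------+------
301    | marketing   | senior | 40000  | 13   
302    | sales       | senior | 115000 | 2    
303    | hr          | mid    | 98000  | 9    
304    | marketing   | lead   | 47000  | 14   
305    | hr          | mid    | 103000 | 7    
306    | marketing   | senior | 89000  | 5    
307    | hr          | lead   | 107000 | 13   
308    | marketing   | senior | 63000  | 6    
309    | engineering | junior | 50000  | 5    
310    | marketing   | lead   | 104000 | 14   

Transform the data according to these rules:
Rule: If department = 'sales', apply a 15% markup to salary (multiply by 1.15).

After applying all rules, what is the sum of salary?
833250.0

Step 1: Records with department = 'sales' have total salary = 115000
Step 2: Apply multiplier: 115000 × 1.15 = 132250.0
Step 3: Other records total: 701000
Step 4: Final sum = 132250.0 + 701000 = 833250.0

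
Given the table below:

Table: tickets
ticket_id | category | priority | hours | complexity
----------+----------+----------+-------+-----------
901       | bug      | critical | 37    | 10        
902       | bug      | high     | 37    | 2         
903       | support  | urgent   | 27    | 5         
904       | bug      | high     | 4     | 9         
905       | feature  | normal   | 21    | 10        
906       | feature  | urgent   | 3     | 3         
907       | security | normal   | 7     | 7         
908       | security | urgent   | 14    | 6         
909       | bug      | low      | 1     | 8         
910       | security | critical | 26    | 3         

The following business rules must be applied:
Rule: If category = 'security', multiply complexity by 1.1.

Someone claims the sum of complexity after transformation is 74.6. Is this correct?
No, the correct result is 64.6.

Step 1: Calculate the correct sum after transformation
Step 2: Apply multiplier 1.1 to records where category = 'security'
Step 3: Correct result = 64.6
Step 4: Claimed result = 74.6
Step 5: 64.6 ≠ 74.6
Conclusion: The claimed result is incorrect. The correct answer is 64.6.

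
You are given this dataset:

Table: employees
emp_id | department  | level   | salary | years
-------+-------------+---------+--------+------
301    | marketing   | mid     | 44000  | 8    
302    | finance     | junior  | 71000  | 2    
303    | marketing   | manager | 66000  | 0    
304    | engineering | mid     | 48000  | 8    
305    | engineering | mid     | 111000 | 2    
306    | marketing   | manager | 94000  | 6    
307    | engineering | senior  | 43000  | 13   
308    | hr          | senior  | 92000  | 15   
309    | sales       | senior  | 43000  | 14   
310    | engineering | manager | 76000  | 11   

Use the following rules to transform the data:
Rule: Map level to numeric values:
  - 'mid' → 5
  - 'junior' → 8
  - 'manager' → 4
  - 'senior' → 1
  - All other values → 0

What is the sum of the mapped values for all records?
38

Step 1: Apply mapping to each record
Step 2: Count by status:
  'mid': 3 records × 5 = 15
  'junior': 1 records × 8 = 8
  'manager': 3 records × 4 = 12
  'senior': 3 records × 1 = 3
Step 3: Sum all mapped values = 38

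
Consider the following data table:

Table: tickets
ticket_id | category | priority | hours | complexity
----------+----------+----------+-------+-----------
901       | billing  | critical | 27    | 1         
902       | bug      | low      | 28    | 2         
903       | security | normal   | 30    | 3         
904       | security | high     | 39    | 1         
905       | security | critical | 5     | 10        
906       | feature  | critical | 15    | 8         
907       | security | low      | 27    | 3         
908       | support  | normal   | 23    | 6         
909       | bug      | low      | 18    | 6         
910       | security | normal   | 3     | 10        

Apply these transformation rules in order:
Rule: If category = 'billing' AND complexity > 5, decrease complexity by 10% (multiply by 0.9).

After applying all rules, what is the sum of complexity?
50

Step 1: Find records where category = 'billing' AND complexity > 5
Step 2: 0 records match, summing to 0
Step 3: After multiplier: 0 × 0.9 = 0.0
Step 4: Unaffected records sum: 50
Step 5: Final sum = 0.0 + 50 = 50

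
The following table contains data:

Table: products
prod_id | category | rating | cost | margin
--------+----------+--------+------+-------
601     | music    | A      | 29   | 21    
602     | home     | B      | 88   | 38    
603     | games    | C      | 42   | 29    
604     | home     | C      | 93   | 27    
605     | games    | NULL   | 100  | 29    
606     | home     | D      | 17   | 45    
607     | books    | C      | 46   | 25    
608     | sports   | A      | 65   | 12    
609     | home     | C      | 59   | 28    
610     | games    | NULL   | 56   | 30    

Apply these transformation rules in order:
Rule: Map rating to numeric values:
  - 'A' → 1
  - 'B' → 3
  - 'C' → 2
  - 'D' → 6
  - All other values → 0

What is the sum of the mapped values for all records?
19

Step 1: Apply mapping to each record
Step 2: Count by status:
  'A': 2 records × 1 = 2
  'B': 1 records × 3 = 3
  'C': 4 records × 2 = 8
  'D': 1 records × 6 = 6
Step 3: Sum all mapped values = 19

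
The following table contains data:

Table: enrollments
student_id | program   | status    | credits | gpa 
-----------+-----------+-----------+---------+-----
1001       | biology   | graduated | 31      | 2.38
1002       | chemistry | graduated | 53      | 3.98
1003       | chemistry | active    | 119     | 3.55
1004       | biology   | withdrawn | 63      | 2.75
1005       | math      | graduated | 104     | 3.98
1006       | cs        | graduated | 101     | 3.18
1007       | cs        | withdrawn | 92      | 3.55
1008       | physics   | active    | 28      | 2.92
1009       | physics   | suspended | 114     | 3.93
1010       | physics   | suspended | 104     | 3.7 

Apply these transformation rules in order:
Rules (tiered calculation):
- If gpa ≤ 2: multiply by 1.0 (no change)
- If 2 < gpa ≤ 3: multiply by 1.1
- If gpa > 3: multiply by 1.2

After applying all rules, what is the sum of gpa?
39.9

Step 1: Tier 1 (gpa ≤ 2): 0 records, sum = 0 × 1.0 = 0.0
Step 2: Tier 2 (2 < gpa ≤ 3): 3 records, sum = 8.05 × 1.1 = 8.86
Step 3: Tier 3 (gpa > 3): 7 records, sum = 25.87 × 1.2 = 31.04
Step 4: Final sum = 0.0 + 8.86 + 31.04 = 39.9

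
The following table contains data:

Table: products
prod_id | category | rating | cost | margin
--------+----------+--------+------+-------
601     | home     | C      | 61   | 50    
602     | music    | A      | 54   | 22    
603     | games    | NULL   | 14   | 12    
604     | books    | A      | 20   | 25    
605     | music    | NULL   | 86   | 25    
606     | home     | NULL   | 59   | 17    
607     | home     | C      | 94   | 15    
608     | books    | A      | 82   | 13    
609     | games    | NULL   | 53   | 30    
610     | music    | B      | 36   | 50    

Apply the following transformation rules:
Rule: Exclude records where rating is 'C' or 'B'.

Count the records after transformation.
7

Step 1: Count records to exclude
  - 2 (C) + 1 (B) = 3 records
Step 2: Total records: 10
Step 3: Remaining = 10 - 3 = 7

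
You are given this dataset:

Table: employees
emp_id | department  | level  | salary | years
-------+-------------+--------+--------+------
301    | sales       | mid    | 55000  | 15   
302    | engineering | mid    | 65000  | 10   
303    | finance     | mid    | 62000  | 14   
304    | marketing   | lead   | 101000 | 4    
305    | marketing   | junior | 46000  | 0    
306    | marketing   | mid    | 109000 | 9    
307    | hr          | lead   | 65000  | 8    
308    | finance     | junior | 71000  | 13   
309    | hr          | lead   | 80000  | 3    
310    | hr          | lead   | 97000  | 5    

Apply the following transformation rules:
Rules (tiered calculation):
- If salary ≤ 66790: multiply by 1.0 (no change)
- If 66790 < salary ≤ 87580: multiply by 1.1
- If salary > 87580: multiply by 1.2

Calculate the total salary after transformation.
827500.0

Step 1: Tier 1 (salary ≤ 66790): 5 records, sum = 293000 × 1.0 = 293000.0
Step 2: Tier 2 (66790 < salary ≤ 87580): 2 records, sum = 151000 × 1.1 = 166100.0
Step 3: Tier 3 (salary > 87580): 3 records, sum = 307000 × 1.2 = 368400.0
Step 4: Final sum = 293000.0 + 166100.0 + 368400.0 = 827500.0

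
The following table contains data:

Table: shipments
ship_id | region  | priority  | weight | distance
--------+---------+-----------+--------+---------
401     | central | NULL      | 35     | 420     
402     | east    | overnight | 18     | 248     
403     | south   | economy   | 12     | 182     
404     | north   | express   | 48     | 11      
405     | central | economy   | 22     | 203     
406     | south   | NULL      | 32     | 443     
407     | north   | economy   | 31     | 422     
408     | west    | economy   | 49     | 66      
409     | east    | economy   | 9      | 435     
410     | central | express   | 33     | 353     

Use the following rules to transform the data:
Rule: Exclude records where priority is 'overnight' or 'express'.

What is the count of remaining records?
7

Step 1: Count records to exclude
  - 1 (overnight) + 2 (express) = 3 records
Step 2: Total records: 10
Step 3: Remaining = 10 - 3 = 7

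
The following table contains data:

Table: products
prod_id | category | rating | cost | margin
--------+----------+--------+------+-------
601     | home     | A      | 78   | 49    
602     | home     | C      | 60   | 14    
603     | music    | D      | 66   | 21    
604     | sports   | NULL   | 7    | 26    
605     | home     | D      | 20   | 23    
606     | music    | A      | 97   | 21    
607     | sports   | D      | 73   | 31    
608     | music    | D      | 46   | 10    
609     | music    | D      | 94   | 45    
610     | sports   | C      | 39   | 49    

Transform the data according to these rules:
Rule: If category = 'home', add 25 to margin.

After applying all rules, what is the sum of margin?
364

Step 1: Count records where category = 'home': 3
Step 2: Total bonus added: 3 × 25 = 75
Step 3: Original sum of margin: 289
Step 4: Final sum = 289 + 75 = 364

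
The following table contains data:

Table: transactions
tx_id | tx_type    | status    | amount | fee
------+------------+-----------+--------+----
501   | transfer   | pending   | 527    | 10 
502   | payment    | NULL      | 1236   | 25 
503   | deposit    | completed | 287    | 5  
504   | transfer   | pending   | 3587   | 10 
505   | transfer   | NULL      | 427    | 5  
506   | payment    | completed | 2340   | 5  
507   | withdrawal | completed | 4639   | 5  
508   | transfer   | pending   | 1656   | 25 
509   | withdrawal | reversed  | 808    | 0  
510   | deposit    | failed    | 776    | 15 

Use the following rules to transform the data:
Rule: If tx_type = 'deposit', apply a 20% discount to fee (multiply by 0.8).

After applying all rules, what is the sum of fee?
101.0

Step 1: Records with tx_type = 'deposit' have total fee = 20
Step 2: Apply multiplier: 20 × 0.8 = 16.0
Step 3: Other records total: 85
Step 4: Final sum = 16.0 + 85 = 101.0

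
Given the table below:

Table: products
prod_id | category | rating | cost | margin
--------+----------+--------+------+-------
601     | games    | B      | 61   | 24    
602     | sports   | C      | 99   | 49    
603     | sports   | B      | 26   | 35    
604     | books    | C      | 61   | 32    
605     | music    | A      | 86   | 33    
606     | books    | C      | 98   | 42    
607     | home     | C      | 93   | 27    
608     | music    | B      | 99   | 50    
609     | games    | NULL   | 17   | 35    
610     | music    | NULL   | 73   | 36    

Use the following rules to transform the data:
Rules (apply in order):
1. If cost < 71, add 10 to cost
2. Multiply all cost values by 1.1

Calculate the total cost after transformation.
828.3

Step 1: Apply Rule 1 - Add 10 to records with cost < 71
  - 4 records affected: 165 + (4 × 10) = 205
  - Unaffected records: 548
  - Sum after Rule 1: 753
Step 2: Apply Rule 2 - Multiply all by 1.1
  - 753 × 1.1 = 828.3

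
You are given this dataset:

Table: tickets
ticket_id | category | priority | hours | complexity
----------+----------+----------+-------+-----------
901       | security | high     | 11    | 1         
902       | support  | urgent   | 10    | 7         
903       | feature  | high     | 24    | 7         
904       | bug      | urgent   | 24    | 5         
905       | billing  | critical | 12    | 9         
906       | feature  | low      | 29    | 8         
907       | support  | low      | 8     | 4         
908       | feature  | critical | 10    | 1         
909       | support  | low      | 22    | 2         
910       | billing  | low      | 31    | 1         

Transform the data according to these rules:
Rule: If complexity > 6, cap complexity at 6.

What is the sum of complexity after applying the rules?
38

Step 1: 4 records have complexity > 6
Step 2: These records originally summed to 31
Step 3: After capping: 4 × 6 = 24
Step 4: Unaffected records sum: 14
Step 5: Final sum = 24 + 14 = 38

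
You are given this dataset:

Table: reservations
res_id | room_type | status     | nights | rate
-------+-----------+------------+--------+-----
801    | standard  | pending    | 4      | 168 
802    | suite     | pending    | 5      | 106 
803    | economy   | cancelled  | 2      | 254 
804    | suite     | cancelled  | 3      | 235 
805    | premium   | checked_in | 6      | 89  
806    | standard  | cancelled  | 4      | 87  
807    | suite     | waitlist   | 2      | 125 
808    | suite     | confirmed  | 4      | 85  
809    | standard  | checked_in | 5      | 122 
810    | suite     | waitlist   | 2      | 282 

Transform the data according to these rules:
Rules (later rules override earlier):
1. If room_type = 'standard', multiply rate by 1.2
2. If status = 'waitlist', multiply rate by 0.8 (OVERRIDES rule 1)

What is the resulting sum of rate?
1547.0

Step 1: Rule 2 takes priority for records with status = 'waitlist'
  - 2 records: 407 × 0.8 = 325.6
Step 2: Rule 1 applies to remaining records with room_type = 'standard'
  - 3 records: 377 × 1.2 = 452.4
Step 3: Other records unchanged: 769
Step 4: Final sum = 325.6 + 452.4 + 769 = 1547.0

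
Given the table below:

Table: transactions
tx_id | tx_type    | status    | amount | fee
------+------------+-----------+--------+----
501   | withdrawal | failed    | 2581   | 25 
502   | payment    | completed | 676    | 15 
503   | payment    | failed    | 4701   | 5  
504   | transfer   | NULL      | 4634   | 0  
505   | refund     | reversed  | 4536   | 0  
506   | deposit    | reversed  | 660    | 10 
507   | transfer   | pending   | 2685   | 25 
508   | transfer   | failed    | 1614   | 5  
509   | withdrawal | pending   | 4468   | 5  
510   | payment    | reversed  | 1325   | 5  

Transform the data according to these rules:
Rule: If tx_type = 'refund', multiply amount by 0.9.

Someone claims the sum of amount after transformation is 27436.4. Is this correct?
No, the correct result is 27426.4.

Step 1: Calculate the correct sum after transformation
Step 2: Apply multiplier 0.9 to records where tx_type = 'refund'
Step 3: Correct result = 27426.4
Step 4: Claimed result = 27436.4
Step 5: 27426.4 ≠ 27436.4
Conclusion: The claimed result is incorrect. The correct answer is 27426.4.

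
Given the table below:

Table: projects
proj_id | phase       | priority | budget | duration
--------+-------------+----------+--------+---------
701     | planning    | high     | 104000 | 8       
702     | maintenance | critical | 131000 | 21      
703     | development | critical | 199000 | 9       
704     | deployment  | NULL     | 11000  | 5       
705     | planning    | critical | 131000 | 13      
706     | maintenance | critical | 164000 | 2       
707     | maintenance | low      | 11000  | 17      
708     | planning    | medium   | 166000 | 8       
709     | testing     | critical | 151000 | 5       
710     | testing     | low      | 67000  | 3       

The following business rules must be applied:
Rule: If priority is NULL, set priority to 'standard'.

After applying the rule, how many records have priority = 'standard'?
1

Step 1: Count records where priority IS NULL
Step 2: Found 1 records with NULL priority
Step 3: These records will have priority set to 'standard'
Step 4: Records already having priority = 'standard': 0
Step 5: Answer: 1 + 0 = 1 records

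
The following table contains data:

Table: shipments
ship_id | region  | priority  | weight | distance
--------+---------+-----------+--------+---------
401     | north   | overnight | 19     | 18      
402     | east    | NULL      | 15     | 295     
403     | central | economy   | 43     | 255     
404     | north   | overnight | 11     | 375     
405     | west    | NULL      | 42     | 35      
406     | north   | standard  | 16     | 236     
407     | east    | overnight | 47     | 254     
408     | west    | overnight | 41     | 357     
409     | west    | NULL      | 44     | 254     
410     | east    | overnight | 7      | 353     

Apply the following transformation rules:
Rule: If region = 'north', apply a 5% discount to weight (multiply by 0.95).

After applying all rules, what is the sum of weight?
282.7

Step 1: Records with region = 'north' have total weight = 46
Step 2: Apply multiplier: 46 × 0.95 = 43.7
Step 3: Other records total: 239
Step 4: Final sum = 43.7 + 239 = 282.7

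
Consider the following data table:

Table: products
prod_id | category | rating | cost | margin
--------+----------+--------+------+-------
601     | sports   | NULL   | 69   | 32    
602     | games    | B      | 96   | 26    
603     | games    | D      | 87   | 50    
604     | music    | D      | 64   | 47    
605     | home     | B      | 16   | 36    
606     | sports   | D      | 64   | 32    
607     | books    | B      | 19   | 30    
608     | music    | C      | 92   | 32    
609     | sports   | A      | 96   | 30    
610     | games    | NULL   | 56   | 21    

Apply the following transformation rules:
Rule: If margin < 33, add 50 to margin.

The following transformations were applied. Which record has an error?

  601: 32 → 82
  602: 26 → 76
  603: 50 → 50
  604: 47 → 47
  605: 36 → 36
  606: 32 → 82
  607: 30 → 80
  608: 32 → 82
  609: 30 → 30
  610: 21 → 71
Record 609 has an error. The correct transformed value should be 80, not 30.

Step 1: Check each record against the rule
Step 2: Record 609 has margin = 30
Step 3: Since 30 < 33, the bonus should have been applied
Step 4: Correct value = 80, but claimed value = 30
Conclusion: Record 609 has the error.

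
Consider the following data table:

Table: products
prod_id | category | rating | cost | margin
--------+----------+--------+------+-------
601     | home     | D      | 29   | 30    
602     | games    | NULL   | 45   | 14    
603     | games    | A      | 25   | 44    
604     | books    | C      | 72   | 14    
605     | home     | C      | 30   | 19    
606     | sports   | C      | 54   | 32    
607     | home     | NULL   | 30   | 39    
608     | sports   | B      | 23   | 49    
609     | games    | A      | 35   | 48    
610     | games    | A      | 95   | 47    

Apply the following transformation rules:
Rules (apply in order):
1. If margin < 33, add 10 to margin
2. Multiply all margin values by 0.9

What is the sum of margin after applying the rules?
347.4

Step 1: Apply Rule 1 - Add 10 to records with margin < 33
  - 5 records affected: 109 + (5 × 10) = 159
  - Unaffected records: 227
  - Sum after Rule 1: 386
Step 2: Apply Rule 2 - Multiply all by 0.9
  - 386 × 0.9 = 347.4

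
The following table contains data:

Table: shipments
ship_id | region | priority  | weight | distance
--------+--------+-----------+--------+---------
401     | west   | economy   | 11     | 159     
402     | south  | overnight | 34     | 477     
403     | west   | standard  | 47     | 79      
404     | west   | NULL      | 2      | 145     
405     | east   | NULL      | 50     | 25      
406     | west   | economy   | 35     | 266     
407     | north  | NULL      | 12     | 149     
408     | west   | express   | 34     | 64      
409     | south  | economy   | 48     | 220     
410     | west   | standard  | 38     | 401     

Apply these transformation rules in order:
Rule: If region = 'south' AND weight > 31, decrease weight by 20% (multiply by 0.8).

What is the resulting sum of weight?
294.6

Step 1: Find records where region = 'south' AND weight > 31
Step 2: 2 records match, summing to 82
Step 3: After multiplier: 82 × 0.8 = 65.6
Step 4: Unaffected records sum: 229
Step 5: Final sum = 65.6 + 229 = 294.6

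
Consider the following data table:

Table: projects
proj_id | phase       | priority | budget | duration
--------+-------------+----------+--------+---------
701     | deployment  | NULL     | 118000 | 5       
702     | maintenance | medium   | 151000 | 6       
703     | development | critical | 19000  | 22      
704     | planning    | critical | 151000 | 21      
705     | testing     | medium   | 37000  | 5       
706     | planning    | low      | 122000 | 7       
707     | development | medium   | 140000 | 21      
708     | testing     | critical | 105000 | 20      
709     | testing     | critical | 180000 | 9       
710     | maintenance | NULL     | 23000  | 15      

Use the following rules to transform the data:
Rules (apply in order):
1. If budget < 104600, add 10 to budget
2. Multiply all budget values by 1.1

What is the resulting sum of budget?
1150633.0

Step 1: Apply Rule 1 - Add 10 to records with budget < 104600
  - 3 records affected: 79000 + (3 × 10) = 79030
  - Unaffected records: 967000
  - Sum after Rule 1: 1046030
Step 2: Apply Rule 2 - Multiply all by 1.1
  - 1046030 × 1.1 = 1150633.0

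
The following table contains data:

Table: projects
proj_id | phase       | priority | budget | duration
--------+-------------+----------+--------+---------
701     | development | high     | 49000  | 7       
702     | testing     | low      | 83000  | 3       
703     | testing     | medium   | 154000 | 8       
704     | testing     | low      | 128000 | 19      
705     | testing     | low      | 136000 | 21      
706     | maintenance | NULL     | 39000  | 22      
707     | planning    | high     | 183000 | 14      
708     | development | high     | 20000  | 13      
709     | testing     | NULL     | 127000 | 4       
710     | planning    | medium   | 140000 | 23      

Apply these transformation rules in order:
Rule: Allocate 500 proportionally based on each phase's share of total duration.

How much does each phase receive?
development: 74.63, maintenance: 82.09, planning: 138.06, testing: 205.22

Step 1: Calculate total duration = 134
Step 2: Calculate each phase's proportion:
  development: 20/134 = 14.93% → 74.63
  maintenance: 22/134 = 16.42% → 82.09
  planning: 37/134 = 27.61% → 138.06
  testing: 55/134 = 41.04% → 205.22
Step 3: Verify: sum of allocations ≈ 500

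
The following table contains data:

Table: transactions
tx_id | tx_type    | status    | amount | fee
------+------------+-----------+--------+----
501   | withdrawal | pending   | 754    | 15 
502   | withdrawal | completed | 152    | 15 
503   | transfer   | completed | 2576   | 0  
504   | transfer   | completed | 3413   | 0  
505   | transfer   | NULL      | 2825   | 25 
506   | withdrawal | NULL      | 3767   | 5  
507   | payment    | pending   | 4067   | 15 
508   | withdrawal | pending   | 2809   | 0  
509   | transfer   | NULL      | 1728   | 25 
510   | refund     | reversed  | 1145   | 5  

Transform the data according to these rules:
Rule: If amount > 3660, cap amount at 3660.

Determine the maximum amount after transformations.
3660

Step 1: Original maximum amount = 4067
Step 2: Apply cap at 3660
Step 3: 2 records had amount > 3660 and were capped
Step 4: Maximum after transformation = 3660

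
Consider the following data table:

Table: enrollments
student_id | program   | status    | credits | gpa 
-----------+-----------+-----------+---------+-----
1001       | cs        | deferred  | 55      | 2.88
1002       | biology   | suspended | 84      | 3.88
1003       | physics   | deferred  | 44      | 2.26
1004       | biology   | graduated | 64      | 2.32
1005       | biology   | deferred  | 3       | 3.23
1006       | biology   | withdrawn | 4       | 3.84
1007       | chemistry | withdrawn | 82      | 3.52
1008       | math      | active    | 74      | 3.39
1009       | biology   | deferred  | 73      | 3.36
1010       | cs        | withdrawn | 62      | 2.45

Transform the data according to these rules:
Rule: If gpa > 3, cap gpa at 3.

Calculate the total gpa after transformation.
27.91

Step 1: 6 records have gpa > 3
Step 2: These records originally summed to 21.22
Step 3: After capping: 6 × 3 = 18
Step 4: Unaffected records sum: 9.91
Step 5: Final sum = 18 + 9.91 = 27.91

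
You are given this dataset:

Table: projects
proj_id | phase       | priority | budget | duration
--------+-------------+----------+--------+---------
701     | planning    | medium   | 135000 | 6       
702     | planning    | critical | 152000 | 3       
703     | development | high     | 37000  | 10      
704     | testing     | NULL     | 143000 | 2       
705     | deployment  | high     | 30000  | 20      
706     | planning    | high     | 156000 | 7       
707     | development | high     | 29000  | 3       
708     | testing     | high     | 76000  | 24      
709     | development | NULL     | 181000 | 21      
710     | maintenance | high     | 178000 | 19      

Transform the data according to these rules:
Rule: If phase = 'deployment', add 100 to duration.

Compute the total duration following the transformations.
215

Step 1: Count records where phase = 'deployment': 1
Step 2: Total bonus added: 1 × 100 = 100
Step 3: Original sum of duration: 115
Step 4: Final sum = 115 + 100 = 215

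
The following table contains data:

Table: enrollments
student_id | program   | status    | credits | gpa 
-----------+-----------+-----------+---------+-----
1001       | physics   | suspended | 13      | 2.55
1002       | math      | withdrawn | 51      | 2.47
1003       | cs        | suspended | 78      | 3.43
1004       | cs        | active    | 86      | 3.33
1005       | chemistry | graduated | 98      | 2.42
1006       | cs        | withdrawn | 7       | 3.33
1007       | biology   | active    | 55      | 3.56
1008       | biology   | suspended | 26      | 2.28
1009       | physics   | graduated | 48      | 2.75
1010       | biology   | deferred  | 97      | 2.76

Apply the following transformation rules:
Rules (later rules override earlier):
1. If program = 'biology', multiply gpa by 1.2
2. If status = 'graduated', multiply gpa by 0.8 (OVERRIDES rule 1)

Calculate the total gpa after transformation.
29.57

Step 1: Rule 2 takes priority for records with status = 'graduated'
  - 2 records: 5.17 × 0.8 = 4.14
Step 2: Rule 1 applies to remaining records with program = 'biology'
  - 3 records: 8.6 × 1.2 = 10.32
Step 3: Other records unchanged: 15.11
Step 4: Final sum = 4.14 + 10.32 + 15.11 = 29.57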